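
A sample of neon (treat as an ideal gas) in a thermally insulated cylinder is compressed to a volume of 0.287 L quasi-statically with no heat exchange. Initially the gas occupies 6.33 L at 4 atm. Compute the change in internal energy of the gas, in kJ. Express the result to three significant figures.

γ = 5/3 for a monatomic ideal gas.
P₂ = P₁(V₁/V₂)^γ = 4×(6.33/0.287)^(5/3) = 693.8 atm.
For a reversible adiabat, W_by_gas = (P₁V₁ − P₂V₂)/(γ−1).
W_by = (405300×0.00633 − 7.03×10^7×0.000287) / (2/3) = -26420 J.
Q = 0 ⇒ ΔU = −W_by = 26420 J.

ΔU ≈ 26.4 kJ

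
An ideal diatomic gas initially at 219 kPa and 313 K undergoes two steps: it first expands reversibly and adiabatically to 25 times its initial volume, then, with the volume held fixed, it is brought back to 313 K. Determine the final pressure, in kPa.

P₃ ≈ 8.76 kPa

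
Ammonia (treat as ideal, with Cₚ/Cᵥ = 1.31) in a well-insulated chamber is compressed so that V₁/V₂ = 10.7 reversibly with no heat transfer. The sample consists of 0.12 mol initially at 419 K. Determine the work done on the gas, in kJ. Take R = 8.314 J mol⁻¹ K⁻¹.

W ≈ 1.46 kJ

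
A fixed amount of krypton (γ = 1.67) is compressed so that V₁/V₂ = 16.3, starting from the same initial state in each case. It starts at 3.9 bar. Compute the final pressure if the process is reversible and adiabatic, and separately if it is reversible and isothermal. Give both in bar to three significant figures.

Isothermal: P₂ = P₁(V₁/V₂) = 3.9×16.3 = 63.57 bar.
Adiabatic: P₂ = P₁(V₁/V₂)^γ = 3.9×16.3^(1.67) = 412.5 bar.

adiabatic: 412 bar; isothermal: 63.6 bar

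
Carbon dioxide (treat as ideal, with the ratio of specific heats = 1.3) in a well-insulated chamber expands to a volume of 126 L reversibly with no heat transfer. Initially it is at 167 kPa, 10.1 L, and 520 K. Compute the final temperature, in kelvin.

T₂ ≈ 244 K

For a reversible adiabat TV^(γ−1) is constant, so T₂ = T₁ (V₁/V₂)^(γ−1).
T₂ = 520 × (10.1/126)^(0.3) = 243.9 K.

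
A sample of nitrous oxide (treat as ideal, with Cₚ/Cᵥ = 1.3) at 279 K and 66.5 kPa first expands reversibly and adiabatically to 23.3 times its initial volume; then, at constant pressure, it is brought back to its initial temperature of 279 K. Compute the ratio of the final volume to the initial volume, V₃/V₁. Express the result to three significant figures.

V₃/V₁ ≈ 59.9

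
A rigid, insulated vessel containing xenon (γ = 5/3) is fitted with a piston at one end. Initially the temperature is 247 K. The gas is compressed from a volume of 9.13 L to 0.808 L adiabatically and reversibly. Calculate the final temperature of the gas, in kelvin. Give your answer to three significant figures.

T₂ ≈ 1240 K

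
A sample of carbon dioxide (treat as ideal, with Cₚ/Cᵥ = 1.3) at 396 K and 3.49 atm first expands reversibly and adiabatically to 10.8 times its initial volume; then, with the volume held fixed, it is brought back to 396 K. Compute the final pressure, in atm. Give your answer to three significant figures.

P₃ ≈ 0.323 atm

Adiabatic step (PV^γ = const): P₂ = 3.49×(1/10.8)^(1.3) = 0.1583 atm; T₂ = 396×(1/10.8)^(0.3) = 193.9 K.
Isochoric: P₃ = P₂(T₃/T₂) = 0.1583 × (396/193.9) = 0.3231 atm.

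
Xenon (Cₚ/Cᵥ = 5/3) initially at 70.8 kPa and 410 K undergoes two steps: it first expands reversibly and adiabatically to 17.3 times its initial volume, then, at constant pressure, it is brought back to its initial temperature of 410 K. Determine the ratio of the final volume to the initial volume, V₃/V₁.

Adiabatic step: V₂/V₁ = 17.3; T₂ = T₁·(1/17.3)^(2/3) = 61.29 K.
Isobaric step: V₃/V₂ = T₃/T₂ = 410/61.29.
V₃/V₁ = (V₂/V₁)(V₃/V₂) = 17.3 × (410/61.29) = 115.7.

V₃/V₁ ≈ 116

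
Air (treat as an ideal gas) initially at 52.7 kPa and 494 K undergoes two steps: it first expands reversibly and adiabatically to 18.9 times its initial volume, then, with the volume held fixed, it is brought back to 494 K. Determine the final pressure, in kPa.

P₃ ≈ 2.79 kPa

For a diatomic ideal gas γ = 7/5.
Adiabatic step (PV^γ = const): P₂ = 52.7×(1/18.9)^(7/5) = 0.8605 kPa; T₂ = 494×(1/18.9)^(2/5) = 152.5 K.
Isochoric: P₃ = P₂(T₃/T₂) = 0.8605 × (494/152.5) = 2.788 kPa.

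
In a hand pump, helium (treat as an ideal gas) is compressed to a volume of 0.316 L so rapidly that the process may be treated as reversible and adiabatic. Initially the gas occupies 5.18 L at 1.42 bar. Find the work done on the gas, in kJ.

W ≈ 6.02 kJ

γ = 5/3 for a monatomic ideal gas.
P₂ = P₁(V₁/V₂)^γ = 1.42×(5.18/0.316)^(5/3) = 150.2 bar.
For a reversible adiabat, W_by_gas = (P₁V₁ − P₂V₂)/(γ−1).
W_by = (142000×0.00518 − 1.502×10^7×0.000316) / (2/3) = -6017 J.
W_on_gas = −W_by = 6017 J.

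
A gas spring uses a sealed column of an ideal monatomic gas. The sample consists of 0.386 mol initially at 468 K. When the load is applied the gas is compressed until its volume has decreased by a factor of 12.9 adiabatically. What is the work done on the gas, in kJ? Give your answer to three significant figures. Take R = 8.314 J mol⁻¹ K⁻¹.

For a reversible adiabat TV^(γ−1) is constant, so T₂ = T₁ (V₁/V₂)^(γ−1).
γ = 5/3 for a monatomic ideal gas, so γ−1 = 2/3.
T₂ = 468 × 12.9^(2/3) = 2574 K.
Q = 0, so ΔU = W_on_gas = nCᵥΔT with Cᵥ = R/(γ−1) = 12.47 J/(mol·K).
ΔU = 0.386 × 12.47 × (2574 − 468) = 10140 J.

W ≈ 10.1 kJ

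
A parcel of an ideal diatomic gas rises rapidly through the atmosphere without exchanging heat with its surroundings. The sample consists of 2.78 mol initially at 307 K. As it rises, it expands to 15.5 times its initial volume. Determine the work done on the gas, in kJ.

Adiabatic: T₁V₁^(γ−1) = T₂V₂^(γ−1) ⇒ T₂ = T₁ (V₁/V₂)^(γ−1).
γ = 7/5 for a diatomic ideal gas, so γ−1 = 2/5.
T₂ = 307 × (1/15.5)^(2/5) = 102.6 K.
Q = 0, so ΔU = W_on_gas = nCᵥΔT with Cᵥ = R/(γ−1) = 20.79 J/(mol·K).
ΔU = 2.78 × 20.79 × (102.6 − 307) = -11810 J.

W ≈ -11.8 kJ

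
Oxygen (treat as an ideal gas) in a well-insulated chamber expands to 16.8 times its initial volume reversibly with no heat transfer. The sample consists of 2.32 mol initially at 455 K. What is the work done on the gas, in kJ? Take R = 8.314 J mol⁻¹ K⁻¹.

W ≈ -14.8 kJ

For a reversible adiabat TV^(γ−1) is constant, so T₂ = T₁ (V₁/V₂)^(γ−1).
γ = 7/5 for a diatomic ideal gas, so γ−1 = 2/5.
T₂ = 455 × (1/16.8)^(2/5) = 147.2 K.
Q = 0, so ΔU = W_on_gas = nCᵥΔT with Cᵥ = R/(γ−1) = 20.79 J/(mol·K).
ΔU = 2.32 × 20.79 × (147.2 − 455) = -14840 J.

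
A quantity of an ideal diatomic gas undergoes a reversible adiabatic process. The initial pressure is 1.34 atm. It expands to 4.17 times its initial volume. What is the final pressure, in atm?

P₂ ≈ 0.182 atm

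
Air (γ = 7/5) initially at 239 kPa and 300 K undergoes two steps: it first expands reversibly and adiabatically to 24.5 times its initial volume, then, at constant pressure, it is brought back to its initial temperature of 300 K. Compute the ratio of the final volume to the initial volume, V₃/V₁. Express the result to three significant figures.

V₃/V₁ ≈ 88.1

Adiabatic step: V₂/V₁ = 24.5; T₂ = T₁·(1/24.5)^(2/5) = 83.46 K.
Isobaric step: V₃/V₂ = T₃/T₂ = 300/83.46.
V₃/V₁ = (V₂/V₁)(V₃/V₂) = 24.5 × (300/83.46) = 88.07.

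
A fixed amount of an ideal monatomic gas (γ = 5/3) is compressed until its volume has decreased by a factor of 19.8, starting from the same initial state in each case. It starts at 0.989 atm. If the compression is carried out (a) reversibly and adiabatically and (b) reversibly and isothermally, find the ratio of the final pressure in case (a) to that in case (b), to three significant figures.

P_adiabatic / P_isothermal ≈ 7.32

Isothermal: P_b = P₁(V₁/V₂) = 0.989×19.8.
Adiabatic: P_a = P₁(V₁/V₂)^γ = 0.989×19.8^(5/3).
P_a/P_b = (V₁/V₂)^(γ−1) = 19.8^(2/3) = 7.319.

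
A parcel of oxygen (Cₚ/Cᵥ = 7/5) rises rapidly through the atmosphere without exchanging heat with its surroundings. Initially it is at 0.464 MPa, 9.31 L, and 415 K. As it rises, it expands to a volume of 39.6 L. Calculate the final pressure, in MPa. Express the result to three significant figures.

P₂ ≈ 0.0611 MPa

Since PV^γ is constant along a reversible adiabat, P₂ = P₁ (V₁/V₂)^γ.
P₂ = 0.464 × (9.31/39.6)^(7/5) = 0.06113 MPa.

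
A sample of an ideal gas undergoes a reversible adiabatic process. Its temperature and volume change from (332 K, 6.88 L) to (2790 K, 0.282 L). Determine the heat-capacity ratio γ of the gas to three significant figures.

γ ≈ 1.67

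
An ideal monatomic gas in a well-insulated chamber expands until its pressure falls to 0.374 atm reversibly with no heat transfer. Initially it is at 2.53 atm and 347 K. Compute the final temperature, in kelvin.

Along an adiabat T P^((1−γ)/γ) is constant, so T₂ = T₁ (P₂/P₁)^((γ−1)/γ).
For a monatomic ideal gas γ = 5/3, so (γ−1)/γ = 2/5.
T₂ = 347 × (0.374/2.53)^(2/5) = 161.5 K.

T₂ ≈ 162 K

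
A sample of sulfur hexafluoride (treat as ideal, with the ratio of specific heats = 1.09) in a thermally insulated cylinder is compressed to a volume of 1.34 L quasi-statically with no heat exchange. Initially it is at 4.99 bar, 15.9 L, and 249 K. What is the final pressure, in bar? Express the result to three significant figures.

Adiabatic: P₁V₁^γ = P₂V₂^γ ⇒ P₂ = P₁ (V₁/V₂)^γ.
P₂ = 4.99 × (15.9/1.34)^(1.09) = 73.97 bar.

P₂ ≈ 74.0 bar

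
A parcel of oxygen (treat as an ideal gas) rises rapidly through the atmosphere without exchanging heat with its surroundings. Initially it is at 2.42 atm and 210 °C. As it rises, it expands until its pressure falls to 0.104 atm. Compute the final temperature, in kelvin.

Adiabatic: T₂/T₁ = (P₂/P₁)^((γ−1)/γ).
For a diatomic ideal gas γ = 7/5, so (γ−1)/γ = 2/7.
T₁ = 210 °C = 483.1 K.
T₂ = 483.1 × (0.104/2.42)^(2/7) = 196.6 K.

T₂ ≈ 197 K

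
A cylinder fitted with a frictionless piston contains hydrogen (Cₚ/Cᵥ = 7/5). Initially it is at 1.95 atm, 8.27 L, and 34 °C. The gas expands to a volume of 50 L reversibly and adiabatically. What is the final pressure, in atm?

P₂ ≈ 0.157 atm

Since PV^γ is constant along a reversible adiabat, P₂ = P₁ (V₁/V₂)^γ.
P₂ = 1.95 × (8.27/50)^(7/5) = 0.157 atm.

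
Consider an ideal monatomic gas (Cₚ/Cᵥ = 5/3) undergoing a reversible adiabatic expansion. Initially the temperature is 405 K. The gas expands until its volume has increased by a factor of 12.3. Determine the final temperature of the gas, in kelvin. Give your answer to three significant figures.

For a reversible adiabat TV^(γ−1) is constant, so T₂ = T₁ (V₁/V₂)^(γ−1).
T₂ = 405 × (1/12.3)^(2/3) = 76.01 K.

T₂ ≈ 76.0 K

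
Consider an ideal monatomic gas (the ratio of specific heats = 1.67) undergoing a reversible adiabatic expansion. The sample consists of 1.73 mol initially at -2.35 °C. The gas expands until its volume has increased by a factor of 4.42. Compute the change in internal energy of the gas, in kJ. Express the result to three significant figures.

For a reversible adiabat TV^(γ−1) is constant, so T₂ = T₁ (V₁/V₂)^(γ−1).
T₁ = -2.35 °C = 270.8 K.
T₂ = 270.8 × (1/4.42)^(0.67) = 100 K.
Q = 0, so ΔU = W_on_gas = nCᵥΔT with Cᵥ = R/(γ−1) = 12.41 J/(mol·K).
ΔU = 1.73 × 12.41 × (100 − 270.8) = -3666 J.

ΔU ≈ -3.67 kJ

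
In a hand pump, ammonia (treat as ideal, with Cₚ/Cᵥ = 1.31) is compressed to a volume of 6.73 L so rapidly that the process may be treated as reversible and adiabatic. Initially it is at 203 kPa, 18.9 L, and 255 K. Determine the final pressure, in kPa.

P₂ ≈ 785 kPa

Since PV^γ is constant along a reversible adiabat, P₂ = P₁ (V₁/V₂)^γ.
P₂ = 203 × (18.9/6.73)^(1.31) = 785.2 kPa.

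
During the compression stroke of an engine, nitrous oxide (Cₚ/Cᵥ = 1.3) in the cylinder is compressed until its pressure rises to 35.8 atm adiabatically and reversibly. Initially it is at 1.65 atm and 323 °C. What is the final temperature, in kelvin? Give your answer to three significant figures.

T₂ ≈ 1210 K

Adiabatic: T₂/T₁ = (P₂/P₁)^((γ−1)/γ).
T₁ = 323 °C = 596.1 K.
T₂ = 596.1 × (35.8/1.65)^(0.231) = 1213 K.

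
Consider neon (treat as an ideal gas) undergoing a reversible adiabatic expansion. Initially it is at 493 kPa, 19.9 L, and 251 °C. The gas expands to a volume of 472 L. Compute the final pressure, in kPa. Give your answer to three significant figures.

Adiabatic: P₁V₁^γ = P₂V₂^γ ⇒ P₂ = P₁ (V₁/V₂)^γ.
γ = 5/3 for a monatomic ideal gas.
P₂ = 493 × (19.9/472)^(5/3) = 2.518 kPa.

P₂ ≈ 2.52 kPa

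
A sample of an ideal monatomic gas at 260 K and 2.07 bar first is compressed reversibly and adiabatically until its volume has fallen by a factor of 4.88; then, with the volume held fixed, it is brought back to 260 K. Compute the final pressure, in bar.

P₃ ≈ 10.1 bar

For a monatomic ideal gas γ = 5/3.
Adiabatic step (PV^γ = const): P₂ = 2.07×4.88^(5/3) = 29.06 bar; T₂ = 260×4.88^(2/3) = 748 K.
Isochoric: P₃ = P₂(T₃/T₂) = 29.06 × (260/748) = 10.1 bar.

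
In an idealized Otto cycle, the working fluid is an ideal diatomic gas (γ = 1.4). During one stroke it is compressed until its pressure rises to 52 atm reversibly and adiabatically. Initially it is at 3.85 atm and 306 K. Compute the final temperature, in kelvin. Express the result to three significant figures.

Along an adiabat T P^((1−γ)/γ) is constant, so T₂ = T₁ (P₂/P₁)^((γ−1)/γ).
T₂ = 306 × (52/3.85)^(0.286) = 643.8 K.

T₂ ≈ 644 K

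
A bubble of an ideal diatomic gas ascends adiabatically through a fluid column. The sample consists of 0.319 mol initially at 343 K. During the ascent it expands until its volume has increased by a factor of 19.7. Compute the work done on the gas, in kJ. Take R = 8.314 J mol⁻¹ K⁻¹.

For a reversible adiabat TV^(γ−1) is constant, so T₂ = T₁ (V₁/V₂)^(γ−1).
γ = 7/5 for a diatomic ideal gas, so γ−1 = 2/5.
T₂ = 343 × (1/19.7)^(2/5) = 104.1 K.
Q = 0, so ΔU = W_on_gas = nCᵥΔT with Cᵥ = R/(γ−1) = 20.79 J/(mol·K).
ΔU = 0.319 × 20.79 × (104.1 − 343) = -1584 J.

W ≈ -1.58 kJ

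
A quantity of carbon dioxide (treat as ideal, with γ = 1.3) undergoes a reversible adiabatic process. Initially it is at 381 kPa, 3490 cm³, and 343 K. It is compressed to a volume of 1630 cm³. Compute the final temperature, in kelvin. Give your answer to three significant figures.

Adiabatic: T₁V₁^(γ−1) = T₂V₂^(γ−1) ⇒ T₂ = T₁ (V₁/V₂)^(γ−1).
T₂ = 343 × (3490/1630)^(0.3) = 431 K.

T₂ ≈ 431 K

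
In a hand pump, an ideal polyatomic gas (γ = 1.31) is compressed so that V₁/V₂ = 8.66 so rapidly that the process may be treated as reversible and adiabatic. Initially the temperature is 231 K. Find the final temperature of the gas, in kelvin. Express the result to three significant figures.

For a reversible adiabat TV^(γ−1) is constant, so T₂ = T₁ (V₁/V₂)^(γ−1).
T₂ = 231 × 8.66^(0.31) = 451.1 K.

T₂ ≈ 451 K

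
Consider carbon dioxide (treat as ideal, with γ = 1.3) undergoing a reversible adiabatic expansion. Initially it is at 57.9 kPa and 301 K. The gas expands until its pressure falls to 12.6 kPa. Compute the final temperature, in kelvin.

T₂ ≈ 212 K

Along an adiabat T P^((1−γ)/γ) is constant, so T₂ = T₁ (P₂/P₁)^((γ−1)/γ).
T₂ = 301 × (12.6/57.9)^(0.231) = 211.7 K.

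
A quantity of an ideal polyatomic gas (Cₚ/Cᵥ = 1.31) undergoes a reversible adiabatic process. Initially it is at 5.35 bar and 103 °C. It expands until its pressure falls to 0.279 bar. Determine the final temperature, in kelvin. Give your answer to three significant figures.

T₂ ≈ 187 K

Along an adiabat T P^((1−γ)/γ) is constant, so T₂ = T₁ (P₂/P₁)^((γ−1)/γ).
T₁ = 103 °C = 376.1 K.
T₂ = 376.1 × (0.279/5.35)^(0.237) = 187 K.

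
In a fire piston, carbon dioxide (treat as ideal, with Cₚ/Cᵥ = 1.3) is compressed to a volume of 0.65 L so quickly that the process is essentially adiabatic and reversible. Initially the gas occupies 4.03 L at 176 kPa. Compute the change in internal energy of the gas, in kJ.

ΔU ≈ 1.72 kJ

P₂ = P₁(V₁/V₂)^γ = 176×(4.03/0.65)^(1.3) = 1886 kPa.
For a reversible adiabat, W_by_gas = (P₁V₁ − P₂V₂)/(γ−1).
W_by = (176000×0.00403 − 1.886×10^6×0.00065) / (0.3) = -1723 J.
Q = 0 ⇒ ΔU = −W_by = 1723 J.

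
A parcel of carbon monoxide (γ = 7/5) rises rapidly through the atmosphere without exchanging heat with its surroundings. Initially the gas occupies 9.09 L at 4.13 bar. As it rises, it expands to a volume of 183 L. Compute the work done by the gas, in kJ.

W ≈ 6.56 kJ

P₂ = P₁(V₁/V₂)^γ = 4.13×(9.09/183)^(7/5) = 0.06173 bar.
For a reversible adiabat, W_by_gas = (P₁V₁ − P₂V₂)/(γ−1).
W_by = (413000×0.00909 − 6173×0.183) / (2/5) = 6561 J.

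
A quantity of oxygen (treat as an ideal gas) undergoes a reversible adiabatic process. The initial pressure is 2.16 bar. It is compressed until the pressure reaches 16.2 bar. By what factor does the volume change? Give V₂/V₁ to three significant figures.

From PV^γ = const, V₂/V₁ = (P₁/P₂)^(1/γ).
For a diatomic ideal gas γ = 7/5.
V₂/V₁ = (2.16/16.2)^(5/7) = 0.2371.

V₂/V₁ ≈ 0.237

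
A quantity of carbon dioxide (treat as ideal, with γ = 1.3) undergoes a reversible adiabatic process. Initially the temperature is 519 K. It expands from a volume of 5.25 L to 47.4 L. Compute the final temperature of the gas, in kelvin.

T₂ ≈ 268 K

Adiabatic: T₁V₁^(γ−1) = T₂V₂^(γ−1) ⇒ T₂ = T₁ (V₁/V₂)^(γ−1).
T₂ = 519 × (5.25/47.4)^(0.3) = 268.2 K.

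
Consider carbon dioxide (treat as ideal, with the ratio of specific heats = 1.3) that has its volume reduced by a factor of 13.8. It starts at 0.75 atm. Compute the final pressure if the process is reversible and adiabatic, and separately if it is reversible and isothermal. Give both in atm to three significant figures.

adiabatic: 22.7 atm; isothermal: 10.4 atm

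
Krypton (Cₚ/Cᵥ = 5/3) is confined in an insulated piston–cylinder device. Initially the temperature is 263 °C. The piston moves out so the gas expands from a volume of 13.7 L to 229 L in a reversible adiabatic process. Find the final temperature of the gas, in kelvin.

T₂ ≈ 82.0 K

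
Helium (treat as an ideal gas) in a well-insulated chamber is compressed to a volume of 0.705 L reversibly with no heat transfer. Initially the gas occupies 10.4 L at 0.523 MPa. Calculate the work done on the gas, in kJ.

W ≈ 40.9 kJ

γ = 5/3 for a monatomic ideal gas.
P₂ = P₁(V₁/V₂)^γ = 0.523×(10.4/0.705)^(5/3) = 46.41 MPa.
For a reversible adiabat, W_by_gas = (P₁V₁ − P₂V₂)/(γ−1).
W_by = (523000×0.0104 − 4.641×10^7×0.000705) / (2/3) = -40920 J.
W_on_gas = −W_by = 40920 J.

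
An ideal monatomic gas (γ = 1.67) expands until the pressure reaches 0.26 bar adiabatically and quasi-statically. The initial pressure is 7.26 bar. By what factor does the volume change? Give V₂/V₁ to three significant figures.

From PV^γ = const, V₂/V₁ = (P₁/P₂)^(1/γ).
V₂/V₁ = (7.26/0.26)^(0.599) = 7.343.

V₂/V₁ ≈ 7.34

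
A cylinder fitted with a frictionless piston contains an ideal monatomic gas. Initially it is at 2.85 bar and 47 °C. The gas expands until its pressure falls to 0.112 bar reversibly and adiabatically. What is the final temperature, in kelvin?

T₂ ≈ 87.7 K

Along an adiabat T P^((1−γ)/γ) is constant, so T₂ = T₁ (P₂/P₁)^((γ−1)/γ).
For a monatomic ideal gas γ = 5/3, so (γ−1)/γ = 2/5.
T₁ = 47 °C = 320.1 K.
T₂ = 320.1 × (0.112/2.85)^(2/5) = 87.72 K.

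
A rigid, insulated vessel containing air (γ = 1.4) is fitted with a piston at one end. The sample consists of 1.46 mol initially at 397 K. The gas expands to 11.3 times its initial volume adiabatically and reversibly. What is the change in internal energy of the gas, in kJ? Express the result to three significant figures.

ΔU ≈ -7.48 kJ

Adiabatic: T₁V₁^(γ−1) = T₂V₂^(γ−1) ⇒ T₂ = T₁ (V₁/V₂)^(γ−1).
T₂ = 397 × (1/11.3)^(0.4) = 150.5 K.
Q = 0, so ΔU = W_on_gas = nCᵥΔT with Cᵥ = R/(γ−1) = 20.79 J/(mol·K).
ΔU = 1.46 × 20.79 × (150.5 − 397) = -7480 J.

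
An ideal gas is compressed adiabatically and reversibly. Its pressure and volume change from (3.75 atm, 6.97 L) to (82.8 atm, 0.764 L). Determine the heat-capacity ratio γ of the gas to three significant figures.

γ ≈ 1.40

PV^γ = const ⇒ γ = ln(P₂/P₁) / ln(V₁/V₂).
γ = ln(82.8/3.75) / ln(6.97/0.764) = 1.4.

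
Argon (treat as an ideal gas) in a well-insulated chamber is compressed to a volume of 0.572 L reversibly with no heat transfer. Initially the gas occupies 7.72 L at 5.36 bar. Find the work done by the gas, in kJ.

γ = 5/3 for a monatomic ideal gas.
P₂ = P₁(V₁/V₂)^γ = 5.36×(7.72/0.572)^(5/3) = 410.1 bar.
For a reversible adiabat, W_by_gas = (P₁V₁ − P₂V₂)/(γ−1).
W_by = (536000×0.00772 − 4.101×10^7×0.000572) / (2/3) = -28980 J.

W ≈ -29.0 kJ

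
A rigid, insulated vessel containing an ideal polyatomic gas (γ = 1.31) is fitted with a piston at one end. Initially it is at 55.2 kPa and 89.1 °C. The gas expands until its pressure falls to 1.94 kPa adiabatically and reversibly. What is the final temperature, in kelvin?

Adiabatic: T₂/T₁ = (P₂/P₁)^((γ−1)/γ).
T₁ = 89.1 °C = 362.2 K.
T₂ = 362.2 × (1.94/55.2)^(0.237) = 164 K.

T₂ ≈ 164 K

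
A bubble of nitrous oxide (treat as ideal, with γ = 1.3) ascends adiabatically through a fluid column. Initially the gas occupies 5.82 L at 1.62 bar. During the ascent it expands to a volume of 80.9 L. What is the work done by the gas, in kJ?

W ≈ 1.72 kJ

P₂ = P₁(V₁/V₂)^γ = 1.62×(5.82/80.9)^(1.3) = 0.05292 bar.
For a reversible adiabat, W_by_gas = (P₁V₁ − P₂V₂)/(γ−1).
W_by = (162000×0.00582 − 5292×0.0809) / (0.3) = 1716 J.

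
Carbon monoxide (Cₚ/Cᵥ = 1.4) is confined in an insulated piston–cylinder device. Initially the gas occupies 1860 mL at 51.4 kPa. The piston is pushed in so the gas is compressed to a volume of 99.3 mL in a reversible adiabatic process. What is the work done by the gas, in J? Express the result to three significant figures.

W ≈ -533 J

P₂ = P₁(V₁/V₂)^γ = 51.4×(1860/99.3)^(1.4) = 3109 kPa.
For a reversible adiabat, W_by_gas = (P₁V₁ − P₂V₂)/(γ−1).
W_by = (51400×0.00186 − 3.109×10^6×9.93×10^-5) / (0.4) = -532.7 J.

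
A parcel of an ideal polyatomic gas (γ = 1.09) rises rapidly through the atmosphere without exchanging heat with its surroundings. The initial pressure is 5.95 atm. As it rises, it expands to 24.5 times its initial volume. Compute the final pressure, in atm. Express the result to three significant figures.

P₂ ≈ 0.182 atm

Since PV^γ is constant along a reversible adiabat, P₂ = P₁ (V₁/V₂)^γ.
P₂ = 5.95 × (1/24.5)^(1.09) = 0.1821 atm.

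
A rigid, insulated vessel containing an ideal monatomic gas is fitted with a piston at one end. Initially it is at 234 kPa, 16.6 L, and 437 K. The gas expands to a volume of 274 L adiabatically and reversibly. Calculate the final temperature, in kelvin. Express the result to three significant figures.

T₂ ≈ 67.4 K

Adiabatic: T₁V₁^(γ−1) = T₂V₂^(γ−1) ⇒ T₂ = T₁ (V₁/V₂)^(γ−1).
γ = 5/3 for a monatomic ideal gas.
T₂ = 437 × (16.6/274)^(2/3) = 67.41 K.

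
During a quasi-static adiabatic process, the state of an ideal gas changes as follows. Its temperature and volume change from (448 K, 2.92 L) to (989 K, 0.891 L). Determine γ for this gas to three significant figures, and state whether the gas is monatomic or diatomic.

TV^(γ−1) = const ⇒ γ − 1 = ln(T₂/T₁) / ln(V₁/V₂).
γ = 1 + ln(989/448) / ln(2.92/0.891) = 1.667.
γ ≈ 1.67 is close to 5/3, so the gas is monatomic.

γ ≈ 1.67; monatomic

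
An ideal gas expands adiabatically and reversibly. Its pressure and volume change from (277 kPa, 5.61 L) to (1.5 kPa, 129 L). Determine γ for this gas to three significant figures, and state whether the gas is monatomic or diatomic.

PV^γ = const ⇒ γ = ln(P₂/P₁) / ln(V₁/V₂).
γ = ln(1.5/277) / ln(5.61/129) = 1.664.
γ ≈ 1.66 is close to 5/3, so the gas is monatomic.

γ ≈ 1.66; monatomic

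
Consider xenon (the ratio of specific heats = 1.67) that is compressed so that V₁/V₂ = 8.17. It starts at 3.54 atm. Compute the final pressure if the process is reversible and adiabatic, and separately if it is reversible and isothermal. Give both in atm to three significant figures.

Isothermal: P₂ = P₁(V₁/V₂) = 3.54×8.17 = 28.92 atm.
Adiabatic: P₂ = P₁(V₁/V₂)^γ = 3.54×8.17^(1.67) = 118.1 atm.

adiabatic: 118 atm; isothermal: 28.9 atm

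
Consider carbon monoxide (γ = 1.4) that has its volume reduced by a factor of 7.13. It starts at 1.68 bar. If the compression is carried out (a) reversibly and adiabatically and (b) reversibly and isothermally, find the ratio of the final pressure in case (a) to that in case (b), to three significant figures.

P_adiabatic / P_isothermal ≈ 2.19

Isothermal: P_b = P₁(V₁/V₂) = 1.68×7.13.
Adiabatic: P_a = P₁(V₁/V₂)^γ = 1.68×7.13^(1.4).
P_a/P_b = (V₁/V₂)^(γ−1) = 7.13^(0.4) = 2.194.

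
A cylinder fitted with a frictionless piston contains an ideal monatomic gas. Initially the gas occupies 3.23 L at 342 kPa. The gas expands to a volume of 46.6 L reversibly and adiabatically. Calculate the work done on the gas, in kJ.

γ = 5/3 for a monatomic ideal gas.
P₂ = P₁(V₁/V₂)^γ = 342×(3.23/46.6)^(5/3) = 4 kPa.
For a reversible adiabat, W_by_gas = (P₁V₁ − P₂V₂)/(γ−1).
W_by = (342000×0.00323 − 4000×0.0466) / (2/3) = 1377 J.
W_on_gas = −W_by = -1377 J.

W ≈ -1.38 kJ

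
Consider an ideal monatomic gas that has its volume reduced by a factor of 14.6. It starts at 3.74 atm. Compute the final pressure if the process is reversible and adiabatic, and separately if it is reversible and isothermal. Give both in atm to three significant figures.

adiabatic: 326 atm; isothermal: 54.6 atm

For a monatomic ideal gas γ = 5/3.
Isothermal: P₂ = P₁(V₁/V₂) = 3.74×14.6 = 54.6 atm.
Adiabatic: P₂ = P₁(V₁/V₂)^γ = 3.74×14.6^(5/3) = 326.2 atm.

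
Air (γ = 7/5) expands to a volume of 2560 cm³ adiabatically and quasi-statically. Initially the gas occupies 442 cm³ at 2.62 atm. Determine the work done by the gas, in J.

W ≈ 148 J

P₂ = P₁(V₁/V₂)^γ = 2.62×(442/2560)^(7/5) = 0.2241 atm.
For a reversible adiabat, W_by_gas = (P₁V₁ − P₂V₂)/(γ−1).
W_by = (265500×0.000442 − 22700×0.00256) / (2/5) = 148.1 J.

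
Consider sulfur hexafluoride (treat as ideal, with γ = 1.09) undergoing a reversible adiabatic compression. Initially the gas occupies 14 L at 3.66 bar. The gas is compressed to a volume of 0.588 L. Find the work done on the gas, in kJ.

P₂ = P₁(V₁/V₂)^γ = 3.66×(14/0.588)^(1.09) = 115.9 bar.
For a reversible adiabat, W_by_gas = (P₁V₁ − P₂V₂)/(γ−1).
W_by = (366000×0.014 − 1.159×10^7×0.000588) / (0.09) = -18800 J.
W_on_gas = −W_by = 18800 J.

W ≈ 18.8 kJ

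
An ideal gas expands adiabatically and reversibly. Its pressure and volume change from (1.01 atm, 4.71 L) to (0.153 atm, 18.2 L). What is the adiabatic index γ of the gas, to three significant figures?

γ ≈ 1.40

PV^γ = const ⇒ γ = ln(P₂/P₁) / ln(V₁/V₂).
γ = ln(0.153/1.01) / ln(4.71/18.2) = 1.396.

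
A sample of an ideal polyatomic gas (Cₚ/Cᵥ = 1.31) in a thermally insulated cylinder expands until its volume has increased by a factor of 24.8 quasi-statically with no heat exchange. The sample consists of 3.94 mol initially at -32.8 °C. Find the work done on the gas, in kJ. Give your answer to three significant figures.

For a reversible adiabat TV^(γ−1) is constant, so T₂ = T₁ (V₁/V₂)^(γ−1).
T₁ = -32.8 °C = 240.3 K.
T₂ = 240.3 × (1/24.8)^(0.31) = 88.83 K.
Q = 0, so ΔU = W_on_gas = nCᵥΔT with Cᵥ = R/(γ−1) = 26.82 J/(mol·K).
ΔU = 3.94 × 26.82 × (88.83 − 240.3) = -16010 J.

W ≈ -16.0 kJ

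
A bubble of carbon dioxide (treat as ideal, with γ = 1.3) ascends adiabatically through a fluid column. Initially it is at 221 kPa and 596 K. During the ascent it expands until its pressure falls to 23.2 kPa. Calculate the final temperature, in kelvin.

Adiabatic: T₂/T₁ = (P₂/P₁)^((γ−1)/γ).
T₂ = 596 × (23.2/221)^(0.231) = 354.3 K.

T₂ ≈ 354 K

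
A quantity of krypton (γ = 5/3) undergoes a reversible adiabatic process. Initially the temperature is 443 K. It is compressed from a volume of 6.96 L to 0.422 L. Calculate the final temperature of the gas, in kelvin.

T₂ ≈ 2870 K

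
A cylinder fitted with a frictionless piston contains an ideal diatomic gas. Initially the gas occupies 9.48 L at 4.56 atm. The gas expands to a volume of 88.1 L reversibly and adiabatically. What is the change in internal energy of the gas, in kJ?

ΔU ≈ -6.46 kJ

γ = 7/5 for a diatomic ideal gas.
P₂ = P₁(V₁/V₂)^γ = 4.56×(9.48/88.1)^(7/5) = 0.2012 atm.
For a reversible adiabat, W_by_gas = (P₁V₁ − P₂V₂)/(γ−1).
W_by = (462000×0.00948 − 20380×0.0881) / (2/5) = 6461 J.
Q = 0 ⇒ ΔU = −W_by = -6461 J.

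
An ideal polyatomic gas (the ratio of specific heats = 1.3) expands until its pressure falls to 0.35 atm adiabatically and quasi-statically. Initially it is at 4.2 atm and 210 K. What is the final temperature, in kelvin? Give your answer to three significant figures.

Along an adiabat T P^((1−γ)/γ) is constant, so T₂ = T₁ (P₂/P₁)^((γ−1)/γ).
T₂ = 210 × (0.35/4.2)^(0.231) = 118.4 K.

T₂ ≈ 118 K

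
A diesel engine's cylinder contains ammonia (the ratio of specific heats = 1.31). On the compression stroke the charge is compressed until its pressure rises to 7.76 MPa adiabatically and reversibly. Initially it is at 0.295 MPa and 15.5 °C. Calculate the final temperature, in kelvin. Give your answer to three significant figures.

Adiabatic: T₂/T₁ = (P₂/P₁)^((γ−1)/γ).
T₁ = 15.5 °C = 288.6 K.
T₂ = 288.6 × (7.76/0.295)^(0.237) = 625.8 K.

T₂ ≈ 626 K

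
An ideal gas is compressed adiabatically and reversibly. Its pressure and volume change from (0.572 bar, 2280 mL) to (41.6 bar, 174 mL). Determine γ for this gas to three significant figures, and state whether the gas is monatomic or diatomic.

γ ≈ 1.67; monatomic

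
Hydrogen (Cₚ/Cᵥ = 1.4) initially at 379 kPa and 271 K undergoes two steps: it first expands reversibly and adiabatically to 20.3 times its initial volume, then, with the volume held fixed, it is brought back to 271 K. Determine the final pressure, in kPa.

Adiabatic step (PV^γ = const): P₂ = 379×(1/20.3)^(1.4) = 5.599 kPa; T₂ = 271×(1/20.3)^(0.4) = 81.28 K.
Isochoric: P₃ = P₂(T₃/T₂) = 5.599 × (271/81.28) = 18.67 kPa.

P₃ ≈ 18.7 kPa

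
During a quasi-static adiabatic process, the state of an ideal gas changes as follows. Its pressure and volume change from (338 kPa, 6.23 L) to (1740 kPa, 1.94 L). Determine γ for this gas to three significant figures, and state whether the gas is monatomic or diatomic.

PV^γ = const ⇒ γ = ln(P₂/P₁) / ln(V₁/V₂).
γ = ln(1740/338) / ln(6.23/1.94) = 1.404.
γ ≈ 1.40 is close to 7/5, so the gas is diatomic.

γ ≈ 1.40; diatomic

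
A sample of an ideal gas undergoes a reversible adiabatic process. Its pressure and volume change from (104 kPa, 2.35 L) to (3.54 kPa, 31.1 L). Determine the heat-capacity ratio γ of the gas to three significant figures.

PV^γ = const ⇒ γ = ln(P₂/P₁) / ln(V₁/V₂).
γ = ln(3.54/104) / ln(2.35/31.1) = 1.309.

γ ≈ 1.31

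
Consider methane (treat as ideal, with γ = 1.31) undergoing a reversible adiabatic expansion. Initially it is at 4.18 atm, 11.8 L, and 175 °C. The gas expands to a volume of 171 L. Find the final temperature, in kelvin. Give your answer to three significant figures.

Adiabatic: T₁V₁^(γ−1) = T₂V₂^(γ−1) ⇒ T₂ = T₁ (V₁/V₂)^(γ−1).
T₁ = 175 °C = 448.1 K.
T₂ = 448.1 × (11.8/171)^(0.31) = 195.6 K.

T₂ ≈ 196 K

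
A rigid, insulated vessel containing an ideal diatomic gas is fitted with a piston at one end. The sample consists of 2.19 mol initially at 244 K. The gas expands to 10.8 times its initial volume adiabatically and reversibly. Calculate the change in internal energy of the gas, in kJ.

ΔU ≈ -6.82 kJ

For a reversible adiabat TV^(γ−1) is constant, so T₂ = T₁ (V₁/V₂)^(γ−1).
γ = 7/5 for a diatomic ideal gas, so γ−1 = 2/5.
T₂ = 244 × (1/10.8)^(2/5) = 94.19 K.
Q = 0, so ΔU = W_on_gas = nCᵥΔT with Cᵥ = R/(γ−1) = 20.79 J/(mol·K).
ΔU = 2.19 × 20.79 × (94.19 − 244) = -6819 J.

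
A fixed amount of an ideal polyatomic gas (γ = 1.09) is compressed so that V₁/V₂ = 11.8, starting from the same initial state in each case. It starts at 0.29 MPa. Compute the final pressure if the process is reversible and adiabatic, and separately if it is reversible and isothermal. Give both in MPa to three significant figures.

Isothermal: P₂ = P₁(V₁/V₂) = 0.29×11.8 = 3.422 MPa.
Adiabatic: P₂ = P₁(V₁/V₂)^γ = 0.29×11.8^(1.09) = 4.273 MPa.

adiabatic: 4.27 MPa; isothermal: 3.42 MPa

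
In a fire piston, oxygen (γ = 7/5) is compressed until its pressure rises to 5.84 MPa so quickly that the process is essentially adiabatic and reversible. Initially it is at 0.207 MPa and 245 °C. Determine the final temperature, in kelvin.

T₂ ≈ 1350 K

Along an adiabat T P^((1−γ)/γ) is constant, so T₂ = T₁ (P₂/P₁)^((γ−1)/γ).
T₁ = 245 °C = 518.1 K.
T₂ = 518.1 × (5.84/0.207)^(2/7) = 1345 K.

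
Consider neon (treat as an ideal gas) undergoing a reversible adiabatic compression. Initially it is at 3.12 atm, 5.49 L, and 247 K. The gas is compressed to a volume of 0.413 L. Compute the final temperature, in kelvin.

T₂ ≈ 1390 K

For a reversible adiabat TV^(γ−1) is constant, so T₂ = T₁ (V₁/V₂)^(γ−1).
γ = 5/3 for a monatomic ideal gas.
T₂ = 247 × (5.49/0.413)^(2/3) = 1386 K.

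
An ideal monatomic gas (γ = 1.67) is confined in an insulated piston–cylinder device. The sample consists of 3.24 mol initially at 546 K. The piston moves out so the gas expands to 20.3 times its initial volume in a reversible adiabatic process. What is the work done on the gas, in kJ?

W ≈ -19.0 kJ

Adiabatic: T₁V₁^(γ−1) = T₂V₂^(γ−1) ⇒ T₂ = T₁ (V₁/V₂)^(γ−1).
T₂ = 546 × (1/20.3)^(0.67) = 72.64 K.
Q = 0, so ΔU = W_on_gas = nCᵥΔT with Cᵥ = R/(γ−1) = 12.41 J/(mol·K).
ΔU = 3.24 × 12.41 × (72.64 − 546) = -19030 J.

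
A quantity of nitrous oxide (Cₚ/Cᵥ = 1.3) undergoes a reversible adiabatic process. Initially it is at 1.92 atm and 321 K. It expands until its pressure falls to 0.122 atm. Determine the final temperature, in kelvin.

T₂ ≈ 170 K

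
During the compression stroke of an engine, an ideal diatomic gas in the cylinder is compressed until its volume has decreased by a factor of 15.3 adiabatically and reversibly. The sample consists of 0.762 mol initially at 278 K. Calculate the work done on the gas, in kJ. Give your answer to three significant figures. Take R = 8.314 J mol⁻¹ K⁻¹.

Adiabatic: T₁V₁^(γ−1) = T₂V₂^(γ−1) ⇒ T₂ = T₁ (V₁/V₂)^(γ−1).
γ = 7/5 for a diatomic ideal gas, so γ−1 = 2/5.
T₂ = 278 × 15.3^(2/5) = 827.8 K.
Q = 0, so ΔU = W_on_gas = nCᵥΔT with Cᵥ = R/(γ−1) = 20.79 J/(mol·K).
ΔU = 0.762 × 20.79 × (827.8 − 278) = 8708 J.

W ≈ 8.71 kJ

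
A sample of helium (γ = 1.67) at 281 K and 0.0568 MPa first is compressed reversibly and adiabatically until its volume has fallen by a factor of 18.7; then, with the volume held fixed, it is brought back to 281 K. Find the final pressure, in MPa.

P₃ ≈ 1.06 MPa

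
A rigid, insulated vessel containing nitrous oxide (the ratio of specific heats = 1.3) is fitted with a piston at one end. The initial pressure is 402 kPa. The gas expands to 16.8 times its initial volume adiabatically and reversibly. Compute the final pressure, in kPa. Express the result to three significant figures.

P₂ ≈ 10.3 kPa

Adiabatic: P₁V₁^γ = P₂V₂^γ ⇒ P₂ = P₁ (V₁/V₂)^γ.
P₂ = 402 × (1/16.8)^(1.3) = 10.26 kPa.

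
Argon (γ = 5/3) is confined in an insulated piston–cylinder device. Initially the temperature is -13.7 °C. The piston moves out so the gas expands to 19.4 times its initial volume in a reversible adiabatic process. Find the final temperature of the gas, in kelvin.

T₂ ≈ 35.9 K

For a reversible adiabat TV^(γ−1) is constant, so T₂ = T₁ (V₁/V₂)^(γ−1).
T₁ = -13.7 °C = 259.4 K.
T₂ = 259.4 × (1/19.4)^(2/3) = 35.94 K.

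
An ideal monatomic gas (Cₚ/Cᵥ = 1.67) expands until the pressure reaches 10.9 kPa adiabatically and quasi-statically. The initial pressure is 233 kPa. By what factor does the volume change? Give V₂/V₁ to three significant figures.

V₂/V₁ ≈ 6.26

From PV^γ = const, V₂/V₁ = (P₁/P₂)^(1/γ).
V₂/V₁ = (233/10.9)^(0.599) = 6.257.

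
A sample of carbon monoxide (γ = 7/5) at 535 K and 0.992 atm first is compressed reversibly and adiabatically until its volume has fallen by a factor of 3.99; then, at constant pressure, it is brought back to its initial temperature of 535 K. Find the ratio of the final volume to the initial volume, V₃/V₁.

Adiabatic step: V₂/V₁ = 0.2506; T₂ = T₁·3.99^(2/5) = 930.6 K.
Isobaric step: V₃/V₂ = T₃/T₂ = 535/930.6.
V₃/V₁ = (V₂/V₁)(V₃/V₂) = 0.2506 × (535/930.6) = 0.1441.

V₃/V₁ ≈ 0.144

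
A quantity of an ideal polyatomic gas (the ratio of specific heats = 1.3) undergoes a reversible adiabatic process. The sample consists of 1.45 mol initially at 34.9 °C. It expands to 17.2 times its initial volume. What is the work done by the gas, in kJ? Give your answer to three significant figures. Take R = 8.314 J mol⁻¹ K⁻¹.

Adiabatic: T₁V₁^(γ−1) = T₂V₂^(γ−1) ⇒ T₂ = T₁ (V₁/V₂)^(γ−1).
T₁ = 34.9 °C = 308 K.
T₂ = 308 × (1/17.2)^(0.3) = 131.2 K.
Q = 0, so ΔU = W_on_gas = nCᵥΔT with Cᵥ = R/(γ−1) = 27.71 J/(mol·K).
ΔU = 1.45 × 27.71 × (131.2 − 308) = -7106 J.
Work done by the gas = −ΔU = 7106 J.

W ≈ 7.11 kJ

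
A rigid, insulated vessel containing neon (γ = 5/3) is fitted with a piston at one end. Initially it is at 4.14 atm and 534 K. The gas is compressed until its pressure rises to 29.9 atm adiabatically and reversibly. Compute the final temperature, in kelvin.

Along an adiabat T P^((1−γ)/γ) is constant, so T₂ = T₁ (P₂/P₁)^((γ−1)/γ).
T₂ = 534 × (29.9/4.14)^(2/5) = 1178 K.

T₂ ≈ 1180 K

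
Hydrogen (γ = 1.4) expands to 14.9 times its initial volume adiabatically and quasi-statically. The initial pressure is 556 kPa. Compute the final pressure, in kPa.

P₂ ≈ 12.7 kPa

Adiabatic: P₁V₁^γ = P₂V₂^γ ⇒ P₂ = P₁ (V₁/V₂)^γ.
P₂ = 556 × (1/14.9)^(1.4) = 12.67 kPa.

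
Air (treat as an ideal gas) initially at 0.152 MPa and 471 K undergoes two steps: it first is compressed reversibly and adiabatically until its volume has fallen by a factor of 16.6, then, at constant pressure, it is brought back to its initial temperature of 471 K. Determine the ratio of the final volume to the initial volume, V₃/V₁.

V₃/V₁ ≈ 0.0196

For a diatomic ideal gas γ = 7/5.
Adiabatic step: V₂/V₁ = 0.06024; T₂ = T₁·16.6^(2/5) = 1449 K.
Isobaric step: V₃/V₂ = T₃/T₂ = 471/1449.
V₃/V₁ = (V₂/V₁)(V₃/V₂) = 0.06024 × (471/1449) = 0.01958.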